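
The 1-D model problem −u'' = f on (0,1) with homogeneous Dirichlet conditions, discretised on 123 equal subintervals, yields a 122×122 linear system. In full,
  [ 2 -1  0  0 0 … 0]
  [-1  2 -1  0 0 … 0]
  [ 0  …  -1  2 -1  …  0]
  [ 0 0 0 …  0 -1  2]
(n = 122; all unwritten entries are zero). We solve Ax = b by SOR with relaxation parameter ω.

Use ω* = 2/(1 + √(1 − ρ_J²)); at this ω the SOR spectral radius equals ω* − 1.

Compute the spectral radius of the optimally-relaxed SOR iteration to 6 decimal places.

ρ_SOR = 0.950195

[ρ_J] n=122: ρ(B_J) = cos(π/(n+1)) = cos(π/123) = 0.999674.
√(1 − cos²(π/123)) = sin(π/123) ≈ 0.0255386.
So ω* = 2/1.0255386 = 1.950195 (Young).
ρ_SOR = ω* − 1 ≈ 0.950195.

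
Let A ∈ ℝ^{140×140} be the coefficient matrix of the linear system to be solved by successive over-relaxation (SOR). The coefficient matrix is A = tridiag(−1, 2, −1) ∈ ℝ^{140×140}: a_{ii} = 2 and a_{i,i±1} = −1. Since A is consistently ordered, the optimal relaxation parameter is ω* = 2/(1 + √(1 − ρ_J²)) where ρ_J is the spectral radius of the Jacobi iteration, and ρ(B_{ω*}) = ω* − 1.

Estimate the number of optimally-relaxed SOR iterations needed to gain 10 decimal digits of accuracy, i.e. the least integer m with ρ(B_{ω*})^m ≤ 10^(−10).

½·tridiag(1,0,1) at n=140: λ_k = cos(kπ/141); max |λ| at k=1 ⇒ ρ_J = cos(π/141) ≈ 0.9997518.
√(1−ρ_J²) simplifies to sin(π/141) = 0.0222790.
So ω* = 2/1.0222790 = 1.9564131 (Young).
Hence ρ(B_{ω*}) = 1.9564131 − 1 = 0.9564131.
10·ln10 = 23.0259; −ln(0.9564131) = 0.0445653; m = ⌈23.0259/0.0445653⌉ = ⌈516.678⌉ = 517.

m = 517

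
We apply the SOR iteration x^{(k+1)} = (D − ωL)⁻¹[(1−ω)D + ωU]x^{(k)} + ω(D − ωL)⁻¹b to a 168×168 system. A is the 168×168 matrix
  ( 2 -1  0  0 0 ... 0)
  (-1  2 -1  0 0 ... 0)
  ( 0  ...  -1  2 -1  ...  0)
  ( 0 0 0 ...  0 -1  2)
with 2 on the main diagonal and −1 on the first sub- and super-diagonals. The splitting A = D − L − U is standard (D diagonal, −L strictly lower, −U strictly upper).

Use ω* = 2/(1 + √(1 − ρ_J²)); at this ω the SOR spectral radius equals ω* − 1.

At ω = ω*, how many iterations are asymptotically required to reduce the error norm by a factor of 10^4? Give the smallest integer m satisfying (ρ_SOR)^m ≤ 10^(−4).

m = 248

ρ_J = max_k |cos(kπ/169)| = cos(π/169) = 0.9998272
√(1 − cos²(π/169)) = sin(π/169) ≈ 0.0185882.
ω* = 2 / (1 + 0.0185882) = 2 / 1.0185882 ≈ 1.9635020.
and ρ(B_{ω*}) = 1.9635020 − 1 = 0.9635020.
(0.9635020)^m ≤ 10^{−4}  ⇒  m·ln(0.9635020) ≤ −4·ln10  ⇒  m ≥ 247.718  ⇒  m = 248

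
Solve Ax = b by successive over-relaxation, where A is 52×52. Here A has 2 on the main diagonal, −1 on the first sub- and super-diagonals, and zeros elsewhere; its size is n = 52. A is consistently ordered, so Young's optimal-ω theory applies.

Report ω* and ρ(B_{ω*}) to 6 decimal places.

[ρ_J] n=52: ρ(B_J) = cos(π/(n+1)) = cos(π/53) = 0.998244.
1 − cos²(π/53) = sin²(π/53) ⇒ √(1−ρ_J²) = sin(π/53) = 0.0592406.
Then 2/(1+√(1−ρ_J²)) = 2/(1+0.0592406); ω* = 2/1.0592406 = 1.888145.
ρ(B_{ω*}) = ω*−1 = 0.888145

ω* = 1.888145, ρ_SOR = 0.888145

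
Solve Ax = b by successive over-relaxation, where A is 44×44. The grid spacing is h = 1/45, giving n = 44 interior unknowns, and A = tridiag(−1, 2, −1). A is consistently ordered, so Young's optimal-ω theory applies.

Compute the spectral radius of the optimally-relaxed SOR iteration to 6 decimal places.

ρ_J = max_k |cos(kπ/45)| = cos(π/45) = 0.997564
√(1−ρ_J²) = |sin(π/45)| = 0.0697565
ω* = 2 / (1 + 0.0697565) = 2 / 1.0697565 ≈ 1.869584.
ρ_SOR = ω* − 1 ≈ 0.869584.

ρ_SOR = 0.869584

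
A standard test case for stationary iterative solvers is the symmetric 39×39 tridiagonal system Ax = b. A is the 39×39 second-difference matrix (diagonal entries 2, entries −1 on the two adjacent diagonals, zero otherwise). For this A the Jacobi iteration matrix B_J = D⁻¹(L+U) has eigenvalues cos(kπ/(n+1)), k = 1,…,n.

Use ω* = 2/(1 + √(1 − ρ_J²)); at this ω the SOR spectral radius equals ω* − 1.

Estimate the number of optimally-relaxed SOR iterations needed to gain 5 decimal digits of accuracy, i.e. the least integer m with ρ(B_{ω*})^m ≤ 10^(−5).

m = 74

spectrum of D⁻¹(L+U) = {cos(kπ/40) : 1≤k≤39}; ρ_J = cos(π/40) = 0.9969173.
√(1−ρ_J²) simplifies to sin(π/40) = 0.0784591.
Then 2/(1+√(1−ρ_J²)) = 2/(1+0.0784591); ω* = 2/1.0784591 = 1.8544978.
ρ_SOR = ω* − 1 ≈ 0.8544978.
m ≥ 5·ln10 / (−ln 0.8544978) = 73.218; smallest integer m = 74.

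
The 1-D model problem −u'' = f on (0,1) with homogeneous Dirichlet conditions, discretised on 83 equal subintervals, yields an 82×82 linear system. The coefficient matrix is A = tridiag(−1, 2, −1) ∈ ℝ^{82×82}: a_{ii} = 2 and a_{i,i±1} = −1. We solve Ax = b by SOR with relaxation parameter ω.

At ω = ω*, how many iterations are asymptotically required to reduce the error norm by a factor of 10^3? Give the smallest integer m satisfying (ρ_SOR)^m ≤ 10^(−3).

[ρ_J] n=82: ρ(B_J) = cos(π/(n+1)) = cos(π/83) = 0.9992838.
√(1−ρ_J²) simplifies to sin(π/83) = 0.0378415.
ω* = 2/(1 + 0.0378415) = 2/1.0378415 = 1.9270765.
[ρ_SOR] ω* − 1 = 0.9270765.
For 3 digits: m = 3·ln10 / (−ln 0.9270765) = 6.90776/0.0757192 = 91.229; round up → m = 92.

m = 92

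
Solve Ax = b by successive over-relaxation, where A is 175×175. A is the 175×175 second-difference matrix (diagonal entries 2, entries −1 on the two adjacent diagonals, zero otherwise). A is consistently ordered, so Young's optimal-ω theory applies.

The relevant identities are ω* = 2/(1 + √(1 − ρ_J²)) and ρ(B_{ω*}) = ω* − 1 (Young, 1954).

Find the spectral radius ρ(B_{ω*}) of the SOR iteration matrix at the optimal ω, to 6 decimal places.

spectrum of D⁻¹(L+U) = {cos(kπ/176) : 1≤k≤175}; ρ_J = cos(π/176) = 0.999841.
√(1−ρ_J²) = |sin(π/176)| = 0.0178490
Young: ω* = 2/(1+√(1−ρ_J²)) = 2/(1+0.0178490) = 2/1.0178490 = 1.964928.
ρ_SOR = ω* − 1 = 1.964928 − 1 = 0.964928.

ρ_SOR = 0.964928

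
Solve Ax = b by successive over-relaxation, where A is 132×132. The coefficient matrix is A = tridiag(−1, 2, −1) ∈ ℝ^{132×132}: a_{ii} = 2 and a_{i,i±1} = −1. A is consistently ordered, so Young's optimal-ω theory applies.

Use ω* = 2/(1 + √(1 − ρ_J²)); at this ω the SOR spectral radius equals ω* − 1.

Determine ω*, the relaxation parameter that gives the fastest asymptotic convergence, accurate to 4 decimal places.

ω* = 1.9539

spectrum of D⁻¹(L+U) = {cos(kπ/133) : 1≤k≤132}; ρ_J = cos(π/133) = 0.9997.
√(1−ρ_J²) = |sin(π/133)| = 0.02362
ω* = 2/(1+0.02362) = 1.9539
ρ_SOR = ω* − 1 = 1.9539 − 1 = 0.9539.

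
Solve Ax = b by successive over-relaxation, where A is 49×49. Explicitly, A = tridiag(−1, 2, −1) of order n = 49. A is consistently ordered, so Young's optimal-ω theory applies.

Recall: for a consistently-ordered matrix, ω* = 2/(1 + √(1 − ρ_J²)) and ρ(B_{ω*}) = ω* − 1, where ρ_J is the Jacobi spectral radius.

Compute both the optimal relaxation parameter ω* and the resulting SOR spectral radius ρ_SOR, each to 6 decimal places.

½·tridiag(1,0,1) at n=49: λ_k = cos(kπ/50); max |λ| at k=1 ⇒ ρ_J = cos(π/50) ≈ 0.998027.
√(1−ρ_J²) simplifies to sin(π/50) = 0.0627905.
ω* = 2 / (1 + 0.0627905) = 2 / 1.0627905 ≈ 1.881838.
At ω = 1.881838 every |λ(B_ω)| = ω−1, so ρ_SOR = 0.881838.

ω* = 1.881838, ρ_SOR = 0.881838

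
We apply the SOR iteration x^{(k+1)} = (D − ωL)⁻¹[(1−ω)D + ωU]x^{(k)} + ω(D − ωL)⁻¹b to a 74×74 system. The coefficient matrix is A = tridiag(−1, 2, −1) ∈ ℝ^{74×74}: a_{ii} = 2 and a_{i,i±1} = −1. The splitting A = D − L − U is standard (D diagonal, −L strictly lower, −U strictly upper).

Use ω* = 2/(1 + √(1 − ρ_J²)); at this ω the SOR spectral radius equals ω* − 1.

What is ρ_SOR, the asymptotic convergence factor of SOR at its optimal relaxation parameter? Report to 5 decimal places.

½·tridiag(1,0,1) at n=74: λ_k = cos(kπ/75); max |λ| at k=1 ⇒ ρ_J = cos(π/75) ≈ 0.99912.
root = sin(π/75) = 0.041876  (since 1−cos² = sin²).
ω* = 2 / (1 + 0.041876) = 2 / 1.041876 ≈ 1.91961.
ρ_SOR = ω* − 1 = 1.91961 − 1 = 0.91961.

ρ_SOR = 0.91961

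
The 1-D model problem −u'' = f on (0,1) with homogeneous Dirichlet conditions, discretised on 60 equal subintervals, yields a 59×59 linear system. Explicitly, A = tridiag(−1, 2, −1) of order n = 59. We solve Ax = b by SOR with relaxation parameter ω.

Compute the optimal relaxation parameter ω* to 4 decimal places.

½·tridiag(1,0,1) at n=59: λ_k = cos(kπ/60); max |λ| at k=1 ⇒ ρ_J = cos(π/60) ≈ 0.9986.
root = sin(π/60) = 0.05234  (since 1−cos² = sin²).
ω* = 2 / (1 + 0.05234) = 2 / 1.05234 ≈ 1.9005.
ρ(B_{ω*}) = ω*−1 = 0.9005

ω* = 1.9005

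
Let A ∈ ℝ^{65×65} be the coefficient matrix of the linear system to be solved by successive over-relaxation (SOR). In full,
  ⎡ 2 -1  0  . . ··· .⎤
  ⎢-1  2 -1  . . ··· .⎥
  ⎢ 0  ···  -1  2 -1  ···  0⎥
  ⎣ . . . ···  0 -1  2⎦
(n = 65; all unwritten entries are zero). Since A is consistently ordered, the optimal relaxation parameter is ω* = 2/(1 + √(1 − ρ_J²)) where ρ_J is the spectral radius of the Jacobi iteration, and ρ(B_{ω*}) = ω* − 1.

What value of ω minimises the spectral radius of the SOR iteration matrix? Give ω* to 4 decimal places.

ρ_J = max_k |cos(kπ/66)| = cos(π/66) = 0.9989
√(1 − cos²(π/66)) = sin(π/66) ≈ 0.04758.
So ω* = 2/1.04758 = 1.9092 (Young).
and ρ(B_{ω*}) = 1.9092 − 1 = 0.9092.

ω* = 1.9092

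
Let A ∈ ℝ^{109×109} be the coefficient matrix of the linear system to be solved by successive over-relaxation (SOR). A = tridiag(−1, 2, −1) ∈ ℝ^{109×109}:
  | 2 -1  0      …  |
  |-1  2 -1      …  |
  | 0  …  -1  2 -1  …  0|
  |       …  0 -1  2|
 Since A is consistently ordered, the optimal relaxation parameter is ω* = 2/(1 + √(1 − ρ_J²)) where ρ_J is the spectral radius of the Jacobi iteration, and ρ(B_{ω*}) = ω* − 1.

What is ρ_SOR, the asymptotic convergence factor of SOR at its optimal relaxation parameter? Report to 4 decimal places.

n=109: λ(B_J) = 1 − λ(A)/2 = cos(kπ/110); k=1 gives ρ_J = 0.9996.
√(1−ρ_J²) simplifies to sin(π/110) = 0.02856.
Young: ω* = 2/(1+√(1−ρ_J²)) = 2/(1+0.02856) = 2/1.02856 = 1.9445.
[ρ_SOR] ω* − 1 = 0.9445.

ρ_SOR = 0.9445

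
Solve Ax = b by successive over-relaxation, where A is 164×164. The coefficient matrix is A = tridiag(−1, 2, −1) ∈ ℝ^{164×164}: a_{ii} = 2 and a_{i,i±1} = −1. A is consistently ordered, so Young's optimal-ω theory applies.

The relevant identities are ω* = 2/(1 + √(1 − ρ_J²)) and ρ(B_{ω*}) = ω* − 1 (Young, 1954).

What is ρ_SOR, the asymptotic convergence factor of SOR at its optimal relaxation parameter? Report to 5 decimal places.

[ρ_J] n=164: ρ(B_J) = cos(π/(n+1)) = cos(π/165) = 0.99982.
√(1 − cos²(π/165)) = sin(π/165) ≈ 0.019039.
ω* = 2/(1 + 0.019039) = 2/1.019039 = 1.96263.
[ρ_SOR] ω* − 1 = 0.96263.

ρ_SOR = 0.96263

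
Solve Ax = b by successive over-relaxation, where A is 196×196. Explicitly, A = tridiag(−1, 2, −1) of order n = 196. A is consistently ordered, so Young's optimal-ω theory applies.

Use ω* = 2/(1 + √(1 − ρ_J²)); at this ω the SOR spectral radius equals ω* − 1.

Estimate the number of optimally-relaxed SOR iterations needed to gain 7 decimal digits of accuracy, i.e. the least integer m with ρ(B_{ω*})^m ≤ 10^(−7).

m = 506

ρ_J = max_k |cos(kπ/197)| = cos(π/197) = 0.9998728
√(1−ρ_J²) simplifies to sin(π/197) = 0.0159465.
[ω*] 2 ÷ (1 + 0.0159465) = 2 ÷ 1.0159465 = 1.9686076.
At ω = 1.9686076 every |λ(B_ω)| = ω−1, so ρ_SOR = 0.9686076.
m ≥ 7·ln10 / (−ln 0.9686076) = 505.338; smallest integer m = 506.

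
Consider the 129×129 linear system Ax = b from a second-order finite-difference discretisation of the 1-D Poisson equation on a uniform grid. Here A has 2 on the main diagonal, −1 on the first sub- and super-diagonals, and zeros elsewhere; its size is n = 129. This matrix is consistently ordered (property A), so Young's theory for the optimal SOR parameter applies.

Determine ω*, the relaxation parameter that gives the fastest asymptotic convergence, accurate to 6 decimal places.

With n=129, ρ(Jacobi) = cos(π/130) = 0.999708.
1 − cos²(π/130) = sin²(π/130) ⇒ √(1−ρ_J²) = sin(π/130) = 0.0241637.
ω* = 2/(1+0.0241637) = 1.952813
ρ_SOR = ω* − 1 ≈ 0.952813.

ω* = 1.952813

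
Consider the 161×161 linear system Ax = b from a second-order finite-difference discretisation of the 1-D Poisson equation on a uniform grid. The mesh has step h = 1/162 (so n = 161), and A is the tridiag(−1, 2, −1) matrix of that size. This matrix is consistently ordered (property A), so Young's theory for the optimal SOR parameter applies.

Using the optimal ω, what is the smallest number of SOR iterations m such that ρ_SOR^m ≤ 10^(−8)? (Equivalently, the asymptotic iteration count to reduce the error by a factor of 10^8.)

With n=161, ρ(Jacobi) = cos(π/162) = 0.9998120.
root = sin(π/162) = 0.0193913  (since 1−cos² = sin²).
Young: ω* = 2/(1+√(1−ρ_J²)) = 2/(1+0.0193913) = 2/1.0193913 = 1.9619551.
ρ_SOR = ω* − 1 = 1.9619551 − 1 = 0.9619551.
For 8 digits: m = 8·ln10 / (−ln 0.9619551) = 18.4207/0.0387875 = 474.913; round up → m = 475.

m = 475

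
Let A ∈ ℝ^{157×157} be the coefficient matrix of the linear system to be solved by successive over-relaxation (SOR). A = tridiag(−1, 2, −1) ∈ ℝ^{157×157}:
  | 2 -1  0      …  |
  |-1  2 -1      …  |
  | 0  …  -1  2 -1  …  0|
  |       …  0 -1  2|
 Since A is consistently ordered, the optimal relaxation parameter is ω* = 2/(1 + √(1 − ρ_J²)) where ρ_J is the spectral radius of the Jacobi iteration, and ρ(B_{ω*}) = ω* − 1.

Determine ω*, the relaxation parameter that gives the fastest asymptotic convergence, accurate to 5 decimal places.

ω* = 1.96101

n=157: λ(B_J) = 1 − λ(A)/2 = cos(kπ/158); k=1 gives ρ_J = 0.99980.
√(1 − cos²(π/158)) = sin(π/158) ≈ 0.019882.
So ω* = 2/1.019882 = 1.96101 (Young).
[ρ_SOR] ω* − 1 = 0.96101.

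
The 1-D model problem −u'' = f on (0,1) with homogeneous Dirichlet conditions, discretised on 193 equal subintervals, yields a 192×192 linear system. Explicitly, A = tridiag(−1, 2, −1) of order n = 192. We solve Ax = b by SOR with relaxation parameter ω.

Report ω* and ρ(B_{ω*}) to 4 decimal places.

ρ_J = max_k |cos(kπ/193)| = cos(π/193) = 0.9999
√(1−ρ_J²) = |sin(π/193)| = 0.01628
Then 2/(1+√(1−ρ_J²)) = 2/(1+0.01628); ω* = 2/1.01628 = 1.9680.
ρ_SOR = ω* − 1 = 1.9680 − 1 = 0.9680.

ω* = 1.9680, ρ_SOR = 0.9680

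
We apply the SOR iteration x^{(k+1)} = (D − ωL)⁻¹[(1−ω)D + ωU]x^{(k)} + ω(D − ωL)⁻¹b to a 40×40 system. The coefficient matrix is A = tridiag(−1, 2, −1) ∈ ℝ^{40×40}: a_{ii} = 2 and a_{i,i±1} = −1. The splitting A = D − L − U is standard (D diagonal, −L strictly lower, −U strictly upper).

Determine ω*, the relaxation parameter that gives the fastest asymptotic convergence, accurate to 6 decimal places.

ω* = 1.857788

B_J for the 40×40 system has eigenvalues cos(kπ/41); ρ_J = cos(π/41) = 0.997066.
root = sin(π/41) = 0.0765493  (since 1−cos² = sin²).
ω* = 2 / (1 + 0.0765493) = 2 / 1.0765493 ≈ 1.857788.
ρ(B_{ω*}) = ω*−1 = 0.857788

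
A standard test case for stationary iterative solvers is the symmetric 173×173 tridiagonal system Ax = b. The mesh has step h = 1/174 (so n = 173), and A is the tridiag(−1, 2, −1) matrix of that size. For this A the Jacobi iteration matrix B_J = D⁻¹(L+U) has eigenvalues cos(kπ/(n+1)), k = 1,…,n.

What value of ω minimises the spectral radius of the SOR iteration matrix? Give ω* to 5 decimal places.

ω* = 1.96453

½·tridiag(1,0,1) at n=173: λ_k = cos(kπ/174); max |λ| at k=1 ⇒ ρ_J = cos(π/174) ≈ 0.99984.
√(1−ρ_J²) simplifies to sin(π/174) = 0.018054.
So ω* = 2/1.018054 = 1.96453 (Young).
[ρ_SOR] ω* − 1 = 0.96453.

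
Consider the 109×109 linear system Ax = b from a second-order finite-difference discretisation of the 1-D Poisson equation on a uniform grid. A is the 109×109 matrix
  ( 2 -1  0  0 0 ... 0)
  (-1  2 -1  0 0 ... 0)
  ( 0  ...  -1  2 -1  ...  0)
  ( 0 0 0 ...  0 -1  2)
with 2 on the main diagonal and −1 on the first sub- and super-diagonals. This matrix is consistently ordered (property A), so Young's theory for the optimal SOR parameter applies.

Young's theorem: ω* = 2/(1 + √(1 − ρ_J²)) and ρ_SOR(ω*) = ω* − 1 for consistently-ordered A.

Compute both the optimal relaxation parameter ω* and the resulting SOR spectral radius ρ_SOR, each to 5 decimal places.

n=109: λ(B_J) = 1 − λ(A)/2 = cos(kπ/110); k=1 gives ρ_J = 0.99959.
1 − cos²(π/110) = sin²(π/110) ⇒ √(1−ρ_J²) = sin(π/110) = 0.028556.
Then 2/(1+√(1−ρ_J²)) = 2/(1+0.028556); ω* = 2/1.028556 = 1.94447.
[ρ_SOR] ω* − 1 = 0.94447.

ω* = 1.94447, ρ_SOR = 0.94447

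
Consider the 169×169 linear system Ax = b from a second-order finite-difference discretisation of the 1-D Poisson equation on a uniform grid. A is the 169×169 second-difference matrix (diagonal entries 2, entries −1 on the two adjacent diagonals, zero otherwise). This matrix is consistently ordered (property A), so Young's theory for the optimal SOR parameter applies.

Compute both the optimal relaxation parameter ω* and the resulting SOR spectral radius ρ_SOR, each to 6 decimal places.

ω* = 1.963713, ρ_SOR = 0.963713

With n=169, ρ(Jacobi) = cos(π/170) = 0.999829.
√(1−ρ_J²) simplifies to sin(π/170) = 0.0184789.
So ω* = 2/1.0184789 = 1.963713 (Young).
ρ_SOR = ω* − 1 = 1.963713 − 1 = 0.963713.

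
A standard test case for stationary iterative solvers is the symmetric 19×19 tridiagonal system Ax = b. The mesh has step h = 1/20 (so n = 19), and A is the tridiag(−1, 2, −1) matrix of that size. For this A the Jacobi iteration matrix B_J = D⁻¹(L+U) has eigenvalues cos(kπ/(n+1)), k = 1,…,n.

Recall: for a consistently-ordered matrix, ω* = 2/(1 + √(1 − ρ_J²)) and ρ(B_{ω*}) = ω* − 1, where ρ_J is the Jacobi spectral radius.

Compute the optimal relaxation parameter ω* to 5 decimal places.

ω* = 1.72945

ρ_J = max_k |cos(kπ/20)| = cos(π/20) = 0.98769
1 − cos²(π/20) = sin²(π/20) ⇒ √(1−ρ_J²) = sin(π/20) = 0.156434.
ω* = 2/(1+0.156434) = 1.72945
and ρ(B_{ω*}) = 1.72945 − 1 = 0.72945.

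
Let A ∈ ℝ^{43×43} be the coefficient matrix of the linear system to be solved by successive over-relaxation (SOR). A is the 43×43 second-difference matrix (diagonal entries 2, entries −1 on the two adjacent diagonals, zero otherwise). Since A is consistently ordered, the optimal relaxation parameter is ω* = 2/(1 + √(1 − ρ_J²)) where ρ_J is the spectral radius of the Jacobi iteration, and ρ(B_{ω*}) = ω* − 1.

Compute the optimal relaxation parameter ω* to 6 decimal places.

ω* = 1.866822

spectrum of D⁻¹(L+U) = {cos(kπ/44) : 1≤k≤43}; ρ_J = cos(π/44) = 0.997452.
√(1 − cos²(π/44)) = sin(π/44) ≈ 0.0713392.
ω* = 2 / (1 + 0.0713392) = 2 / 1.0713392 ≈ 1.866822.
ρ_SOR = ω* − 1 = 1.866822 − 1 = 0.866822.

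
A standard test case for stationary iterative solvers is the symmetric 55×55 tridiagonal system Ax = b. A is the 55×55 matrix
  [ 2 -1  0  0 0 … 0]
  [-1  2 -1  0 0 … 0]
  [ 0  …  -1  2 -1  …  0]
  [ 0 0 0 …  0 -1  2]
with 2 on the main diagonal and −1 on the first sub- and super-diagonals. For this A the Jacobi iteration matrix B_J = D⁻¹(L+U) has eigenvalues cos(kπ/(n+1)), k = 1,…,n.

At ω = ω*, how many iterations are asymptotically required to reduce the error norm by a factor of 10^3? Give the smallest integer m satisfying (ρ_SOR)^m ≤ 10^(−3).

n=55: λ(B_J) = 1 − λ(A)/2 = cos(kπ/56); k=1 gives ρ_J = 0.9984268.
root = sin(π/56) = 0.0560704  (since 1−cos² = sin²).
ω* = 2/(1 + 0.0560704) = 2/1.0560704 = 1.8938131.
[ρ_SOR] ω* − 1 = 0.8938131.
ρ_SOR^m ≤ 10^(−3) ⇔ m ≥ 3·ln10/(−ln 0.8938131) = 6.90776/0.112259 = 61.534; m = ⌈61.534⌉ = 62.

m = 62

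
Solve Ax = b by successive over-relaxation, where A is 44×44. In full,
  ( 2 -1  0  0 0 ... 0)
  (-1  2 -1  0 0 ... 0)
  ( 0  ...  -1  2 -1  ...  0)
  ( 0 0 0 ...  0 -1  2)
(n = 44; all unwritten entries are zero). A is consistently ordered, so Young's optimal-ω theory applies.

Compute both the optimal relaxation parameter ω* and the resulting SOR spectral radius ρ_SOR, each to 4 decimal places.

½·tridiag(1,0,1) at n=44: λ_k = cos(kπ/45); max |λ| at k=1 ⇒ ρ_J = cos(π/45) ≈ 0.9976.
1 − cos²(π/45) = sin²(π/45) ⇒ √(1−ρ_J²) = sin(π/45) = 0.06976.
ω* = 2/(1 + 0.06976) = 2/1.06976 = 1.8696.
[ρ_SOR] ω* − 1 = 0.8696.

ω* = 1.8696, ρ_SOR = 0.8696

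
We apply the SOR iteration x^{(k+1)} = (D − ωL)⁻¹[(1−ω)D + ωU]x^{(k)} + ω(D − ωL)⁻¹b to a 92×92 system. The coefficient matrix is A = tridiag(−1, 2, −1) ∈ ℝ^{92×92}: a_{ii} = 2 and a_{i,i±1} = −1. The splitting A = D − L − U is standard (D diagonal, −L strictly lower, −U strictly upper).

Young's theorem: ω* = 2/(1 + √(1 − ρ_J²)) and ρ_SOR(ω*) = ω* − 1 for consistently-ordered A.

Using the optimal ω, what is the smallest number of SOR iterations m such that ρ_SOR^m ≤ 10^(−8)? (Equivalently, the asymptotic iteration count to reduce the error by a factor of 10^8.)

m = 273

ρ_J = max_k |cos(kπ/93)| = cos(π/93) = 0.9994295
1 − cos²(π/93) = sin²(π/93) ⇒ √(1−ρ_J²) = sin(π/93) = 0.0337741.
ω* = 2/(1 + 0.0337741) = 2/1.0337741 = 1.9346586.
Hence ρ(B_{ω*}) = 1.9346586 − 1 = 0.9346586.
Need (0.9346586)^m ≤ 10^(−8): m ≥ 8·ln10/|ln 0.9346586| = 18.4207/0.067574 = 272.600 ⇒ m = 273.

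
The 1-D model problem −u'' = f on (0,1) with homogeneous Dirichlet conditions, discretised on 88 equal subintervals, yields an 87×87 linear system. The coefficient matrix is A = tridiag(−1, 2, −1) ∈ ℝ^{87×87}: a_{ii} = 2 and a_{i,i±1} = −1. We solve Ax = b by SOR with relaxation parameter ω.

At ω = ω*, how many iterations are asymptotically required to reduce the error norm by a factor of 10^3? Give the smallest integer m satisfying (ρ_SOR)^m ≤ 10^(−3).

½·tridiag(1,0,1) at n=87: λ_k = cos(kπ/88); max |λ| at k=1 ⇒ ρ_J = cos(π/88) ≈ 0.9993628.
1 − cos²(π/88) = sin²(π/88) ⇒ √(1−ρ_J²) = sin(π/88) = 0.0356923.
Then 2/(1+√(1−ρ_J²)) = 2/(1+0.0356923); ω* = 2/1.0356923 = 1.9310755.
Hence ρ(B_{ω*}) = 1.9310755 − 1 = 0.9310755.
3·ln10 = 6.90776; −ln(0.9310755) = 0.0714149; m = ⌈6.90776/0.0714149⌉ = ⌈96.727⌉ = 97.

m = 97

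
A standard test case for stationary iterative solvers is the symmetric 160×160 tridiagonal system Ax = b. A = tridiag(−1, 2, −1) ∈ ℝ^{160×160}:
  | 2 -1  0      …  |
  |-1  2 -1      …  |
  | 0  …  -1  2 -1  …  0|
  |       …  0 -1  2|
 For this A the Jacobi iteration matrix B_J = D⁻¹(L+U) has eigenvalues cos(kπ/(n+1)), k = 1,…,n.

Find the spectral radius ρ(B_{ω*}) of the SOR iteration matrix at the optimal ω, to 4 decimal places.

ρ_SOR = 0.9617

½·tridiag(1,0,1) at n=160: λ_k = cos(kπ/161); max |λ| at k=1 ⇒ ρ_J = cos(π/161) ≈ 0.9998.
√(1 − cos²(π/161)) = sin(π/161) ≈ 0.01951.
Young: ω* = 2/(1+√(1−ρ_J²)) = 2/(1+0.01951) = 2/1.01951 = 1.9617.
[ρ_SOR] ω* − 1 = 0.9617.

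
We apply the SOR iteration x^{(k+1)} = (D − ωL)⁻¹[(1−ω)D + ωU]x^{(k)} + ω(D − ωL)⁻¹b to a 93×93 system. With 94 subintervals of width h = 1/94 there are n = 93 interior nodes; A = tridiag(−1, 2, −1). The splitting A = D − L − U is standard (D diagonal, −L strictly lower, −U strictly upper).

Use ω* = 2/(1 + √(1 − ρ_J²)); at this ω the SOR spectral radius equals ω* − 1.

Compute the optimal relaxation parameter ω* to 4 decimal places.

ω* = 1.9353

[ρ_J] n=93: ρ(B_J) = cos(π/(n+1)) = cos(π/94) = 0.9994.
√(1−ρ_J²) = |sin(π/94)| = 0.03341
Young: ω* = 2/(1+√(1−ρ_J²)) = 2/(1+0.03341) = 2/1.03341 = 1.9353.
ρ_SOR = ω* − 1 ≈ 0.9353.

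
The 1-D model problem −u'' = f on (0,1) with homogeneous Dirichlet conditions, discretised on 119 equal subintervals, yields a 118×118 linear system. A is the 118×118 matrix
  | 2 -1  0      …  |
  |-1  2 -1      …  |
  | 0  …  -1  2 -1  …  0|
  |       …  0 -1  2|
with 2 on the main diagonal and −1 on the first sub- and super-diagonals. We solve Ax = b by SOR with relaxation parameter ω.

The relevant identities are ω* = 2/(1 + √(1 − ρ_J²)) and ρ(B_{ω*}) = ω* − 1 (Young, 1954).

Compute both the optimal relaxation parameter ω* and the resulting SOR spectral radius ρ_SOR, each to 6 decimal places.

n=118: λ(B_J) = 1 − λ(A)/2 = cos(kπ/119); k=1 gives ρ_J = 0.999652.
√(1−ρ_J²) = |sin(π/119)| = 0.0263969
ω* = 2/(1 + 0.0263969) = 2/1.0263969 = 1.948564.
ρ_SOR = ω* − 1 ≈ 0.948564.

ω* = 1.948564, ρ_SOR = 0.948564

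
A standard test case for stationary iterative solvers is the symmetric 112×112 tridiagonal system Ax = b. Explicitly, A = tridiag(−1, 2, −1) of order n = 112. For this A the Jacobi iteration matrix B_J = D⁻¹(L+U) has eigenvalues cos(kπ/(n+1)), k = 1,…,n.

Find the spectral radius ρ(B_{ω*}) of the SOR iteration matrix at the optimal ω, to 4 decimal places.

ρ_SOR = 0.9459

½·tridiag(1,0,1) at n=112: λ_k = cos(kπ/113); max |λ| at k=1 ⇒ ρ_J = cos(π/113) ≈ 0.9996.
√(1−ρ_J²) = |sin(π/113)| = 0.02780
ω* = 2/(1 + 0.02780) = 2/1.02780 = 1.9459.
ρ_SOR = ω* − 1 = 1.9459 − 1 = 0.9459.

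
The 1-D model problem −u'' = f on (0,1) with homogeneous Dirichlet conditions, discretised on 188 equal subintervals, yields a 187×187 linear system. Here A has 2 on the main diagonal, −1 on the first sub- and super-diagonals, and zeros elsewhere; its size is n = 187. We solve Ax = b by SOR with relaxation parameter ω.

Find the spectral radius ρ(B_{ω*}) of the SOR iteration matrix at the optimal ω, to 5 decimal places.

ρ_J = max_k |cos(kπ/188)| = cos(π/188) = 0.99986
1 − cos²(π/188) = sin²(π/188) ⇒ √(1−ρ_J²) = sin(π/188) = 0.016710.
[ω*] 2 ÷ (1 + 0.016710) = 2 ÷ 1.016710 = 1.96713.
Hence ρ(B_{ω*}) = 1.96713 − 1 = 0.96713.

ρ_SOR = 0.96713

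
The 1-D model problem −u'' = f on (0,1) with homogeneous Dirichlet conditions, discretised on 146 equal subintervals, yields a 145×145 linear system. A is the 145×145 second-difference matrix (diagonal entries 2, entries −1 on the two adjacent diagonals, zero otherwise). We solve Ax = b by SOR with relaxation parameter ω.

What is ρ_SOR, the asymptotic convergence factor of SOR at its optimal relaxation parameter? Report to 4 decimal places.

n=145: λ(B_J) = 1 − λ(A)/2 = cos(kπ/146); k=1 gives ρ_J = 0.9998.
1 − cos²(π/146) = sin²(π/146) ⇒ √(1−ρ_J²) = sin(π/146) = 0.02152.
ω* = 2 / (1 + 0.02152) = 2 / 1.02152 ≈ 1.9579.
At ω = 1.9579 every |λ(B_ω)| = ω−1, so ρ_SOR = 0.9579.

ρ_SOR = 0.9579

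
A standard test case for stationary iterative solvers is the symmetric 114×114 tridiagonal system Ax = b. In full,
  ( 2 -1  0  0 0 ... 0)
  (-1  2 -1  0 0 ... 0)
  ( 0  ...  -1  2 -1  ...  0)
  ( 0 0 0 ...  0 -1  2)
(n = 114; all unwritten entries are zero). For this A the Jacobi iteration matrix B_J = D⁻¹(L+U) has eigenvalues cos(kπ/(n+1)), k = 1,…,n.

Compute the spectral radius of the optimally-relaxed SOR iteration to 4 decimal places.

ρ_SOR = 0.9468

½·tridiag(1,0,1) at n=114: λ_k = cos(kπ/115); max |λ| at k=1 ⇒ ρ_J = cos(π/115) ≈ 0.9996.
√(1−ρ_J²) = |sin(π/115)| = 0.02731
Then 2/(1+√(1−ρ_J²)) = 2/(1+0.02731); ω* = 2/1.02731 = 1.9468.
ρ_SOR = ω* − 1 ≈ 0.9468.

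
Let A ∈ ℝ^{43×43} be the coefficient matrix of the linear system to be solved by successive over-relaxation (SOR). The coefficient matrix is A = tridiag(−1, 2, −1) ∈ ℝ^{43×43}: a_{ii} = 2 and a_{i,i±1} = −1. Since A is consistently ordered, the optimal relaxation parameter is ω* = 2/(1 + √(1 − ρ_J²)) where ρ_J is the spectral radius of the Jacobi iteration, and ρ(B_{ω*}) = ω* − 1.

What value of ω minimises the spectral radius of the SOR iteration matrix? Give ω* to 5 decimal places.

ω* = 1.86682

n=43: λ(B_J) = 1 − λ(A)/2 = cos(kπ/44); k=1 gives ρ_J = 0.99745.
1 − cos²(π/44) = sin²(π/44) ⇒ √(1−ρ_J²) = sin(π/44) = 0.071339.
ω* = 2/(1+0.071339) = 1.86682
Hence ρ(B_{ω*}) = 1.86682 − 1 = 0.86682.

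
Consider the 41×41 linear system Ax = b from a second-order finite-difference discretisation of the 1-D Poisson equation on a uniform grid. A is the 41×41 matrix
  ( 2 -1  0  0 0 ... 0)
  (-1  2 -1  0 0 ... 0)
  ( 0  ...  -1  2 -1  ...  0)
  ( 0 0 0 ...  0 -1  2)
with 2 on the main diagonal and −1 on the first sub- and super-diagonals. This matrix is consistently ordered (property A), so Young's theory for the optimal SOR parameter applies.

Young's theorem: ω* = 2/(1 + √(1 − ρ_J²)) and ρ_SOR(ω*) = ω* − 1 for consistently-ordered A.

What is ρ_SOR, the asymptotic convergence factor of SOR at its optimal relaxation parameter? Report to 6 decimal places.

ρ_SOR = 0.860932

B_J for the 41×41 system has eigenvalues cos(kπ/42); ρ_J = cos(π/42) = 0.997204.
√(1−ρ_J²) simplifies to sin(π/42) = 0.0747301.
ω* = 2 / (1 + 0.0747301) = 2 / 1.0747301 ≈ 1.860932.
ρ_SOR = ω* − 1 ≈ 0.860932.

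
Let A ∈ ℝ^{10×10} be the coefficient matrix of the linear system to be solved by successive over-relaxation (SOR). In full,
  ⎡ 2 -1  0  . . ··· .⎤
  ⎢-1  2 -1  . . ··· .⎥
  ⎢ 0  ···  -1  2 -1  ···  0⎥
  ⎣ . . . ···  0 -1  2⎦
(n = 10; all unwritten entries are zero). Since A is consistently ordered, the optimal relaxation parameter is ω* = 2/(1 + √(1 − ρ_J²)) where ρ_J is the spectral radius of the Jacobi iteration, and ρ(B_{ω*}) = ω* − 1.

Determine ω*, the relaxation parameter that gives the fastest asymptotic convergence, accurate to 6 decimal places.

ρ_J = max_k |cos(kπ/11)| = cos(π/11) = 0.959493
√(1 − cos²(π/11)) = sin(π/11) ≈ 0.2817326.
Then 2/(1+√(1−ρ_J²)) = 2/(1+0.2817326); ω* = 2/1.2817326 = 1.560388.
ρ(B_{ω*}) = ω*−1 = 0.560388

ω* = 1.560388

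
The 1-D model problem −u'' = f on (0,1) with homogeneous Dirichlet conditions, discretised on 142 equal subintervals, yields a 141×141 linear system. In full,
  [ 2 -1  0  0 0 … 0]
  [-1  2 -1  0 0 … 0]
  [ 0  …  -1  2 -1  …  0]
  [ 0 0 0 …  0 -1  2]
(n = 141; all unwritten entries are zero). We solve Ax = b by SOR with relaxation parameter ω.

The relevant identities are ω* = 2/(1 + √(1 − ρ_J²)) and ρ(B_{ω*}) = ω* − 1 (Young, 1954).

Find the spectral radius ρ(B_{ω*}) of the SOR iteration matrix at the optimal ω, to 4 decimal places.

ρ_SOR = 0.9567

n=141: λ(B_J) = 1 − λ(A)/2 = cos(kπ/142); k=1 gives ρ_J = 0.9998.
1 − cos²(π/142) = sin²(π/142) ⇒ √(1−ρ_J²) = sin(π/142) = 0.02212.
Then 2/(1+√(1−ρ_J²)) = 2/(1+0.02212); ω* = 2/1.02212 = 1.9567.
Hence ρ(B_{ω*}) = 1.9567 − 1 = 0.9567.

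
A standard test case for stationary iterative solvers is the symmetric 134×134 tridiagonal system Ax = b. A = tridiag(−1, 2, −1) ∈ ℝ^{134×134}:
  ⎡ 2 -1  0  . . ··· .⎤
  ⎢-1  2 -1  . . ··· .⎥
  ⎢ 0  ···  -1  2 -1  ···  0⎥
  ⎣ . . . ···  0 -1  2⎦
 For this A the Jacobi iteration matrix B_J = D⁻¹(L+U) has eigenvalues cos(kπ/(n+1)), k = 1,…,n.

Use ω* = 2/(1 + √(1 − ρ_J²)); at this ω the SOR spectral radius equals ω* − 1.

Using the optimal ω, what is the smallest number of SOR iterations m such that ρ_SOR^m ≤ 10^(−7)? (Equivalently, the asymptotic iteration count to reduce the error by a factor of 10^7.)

ρ_J = max_k |cos(kπ/135)| = cos(π/135) = 0.9997292
√(1 − cos²(π/135)) = sin(π/135) ≈ 0.0232690.
Young: ω* = 2/(1+√(1−ρ_J²)) = 2/(1+0.0232690) = 2/1.0232690 = 1.9545203.
ρ_SOR = ω* − 1 ≈ 0.9545203.
m ≥ 7·ln10 / (−ln 0.9545203) = 346.280; smallest integer m = 347.

m = 347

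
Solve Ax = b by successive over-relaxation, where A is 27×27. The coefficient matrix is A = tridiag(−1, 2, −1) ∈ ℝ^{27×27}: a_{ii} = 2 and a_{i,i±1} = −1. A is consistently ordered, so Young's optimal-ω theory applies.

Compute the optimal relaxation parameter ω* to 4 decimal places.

spectrum of D⁻¹(L+U) = {cos(kπ/28) : 1≤k≤27}; ρ_J = cos(π/28) = 0.9937.
1 − cos²(π/28) = sin²(π/28) ⇒ √(1−ρ_J²) = sin(π/28) = 0.11196.
So ω* = 2/1.11196 = 1.7986 (Young).
ρ_SOR = ω* − 1 ≈ 0.7986.

ω* = 1.7986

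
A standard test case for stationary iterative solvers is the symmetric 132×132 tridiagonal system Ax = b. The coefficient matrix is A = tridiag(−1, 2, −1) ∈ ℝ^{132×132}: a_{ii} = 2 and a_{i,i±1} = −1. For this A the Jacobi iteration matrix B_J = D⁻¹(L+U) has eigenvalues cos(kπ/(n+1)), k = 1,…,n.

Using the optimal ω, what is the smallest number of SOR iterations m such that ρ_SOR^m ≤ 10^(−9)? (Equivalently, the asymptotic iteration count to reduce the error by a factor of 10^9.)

m = 439

With n=132, ρ(Jacobi) = cos(π/133) = 0.9997210.
√(1 − cos²(π/133)) = sin(π/133) ≈ 0.0236188.
Young: ω* = 2/(1+√(1−ρ_J²)) = 2/(1+0.0236188) = 2/1.0236188 = 1.9538524.
[ρ_SOR] ω* − 1 = 0.9538524.
For 9 digits: m = 9·ln10 / (−ln 0.9538524) = 20.7233/0.0472463 = 438.623; round up → m = 439.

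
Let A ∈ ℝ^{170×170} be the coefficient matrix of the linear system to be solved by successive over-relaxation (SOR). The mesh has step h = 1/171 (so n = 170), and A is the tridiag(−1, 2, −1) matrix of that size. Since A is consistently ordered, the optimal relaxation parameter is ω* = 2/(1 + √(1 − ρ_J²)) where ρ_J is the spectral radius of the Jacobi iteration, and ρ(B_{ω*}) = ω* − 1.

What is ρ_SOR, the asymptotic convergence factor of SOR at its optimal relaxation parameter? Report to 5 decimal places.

½·tridiag(1,0,1) at n=170: λ_k = cos(kπ/171); max |λ| at k=1 ⇒ ρ_J = cos(π/171) ≈ 0.99983.
√(1−ρ_J²) = |sin(π/171)| = 0.018371
ω* = 2/(1 + 0.018371) = 2/1.018371 = 1.96392.
Hence ρ(B_{ω*}) = 1.96392 − 1 = 0.96392.

ρ_SOR = 0.96392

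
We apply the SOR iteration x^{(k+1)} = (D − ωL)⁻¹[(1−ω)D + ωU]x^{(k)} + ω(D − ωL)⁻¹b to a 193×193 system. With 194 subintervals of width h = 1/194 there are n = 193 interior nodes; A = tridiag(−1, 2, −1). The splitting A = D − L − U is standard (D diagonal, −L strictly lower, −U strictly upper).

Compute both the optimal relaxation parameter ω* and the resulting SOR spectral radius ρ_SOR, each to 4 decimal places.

½·tridiag(1,0,1) at n=193: λ_k = cos(kπ/194); max |λ| at k=1 ⇒ ρ_J = cos(π/194) ≈ 0.9999.
1 − cos²(π/194) = sin²(π/194) ⇒ √(1−ρ_J²) = sin(π/194) = 0.01619.
Then 2/(1+√(1−ρ_J²)) = 2/(1+0.01619); ω* = 2/1.01619 = 1.9681.
ρ_SOR = ω* − 1 ≈ 0.9681.

ω* = 1.9681, ρ_SOR = 0.9681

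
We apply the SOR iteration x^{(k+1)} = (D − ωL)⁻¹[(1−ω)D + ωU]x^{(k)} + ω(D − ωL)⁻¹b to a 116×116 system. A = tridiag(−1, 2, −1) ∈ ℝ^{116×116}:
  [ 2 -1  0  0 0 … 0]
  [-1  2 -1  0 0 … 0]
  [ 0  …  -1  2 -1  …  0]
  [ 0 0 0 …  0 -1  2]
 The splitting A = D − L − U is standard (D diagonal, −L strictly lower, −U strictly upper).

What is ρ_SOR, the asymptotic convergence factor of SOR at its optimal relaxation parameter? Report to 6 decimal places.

ρ_J = max_k |cos(kπ/117)| = cos(π/117) = 0.999640
1 − cos²(π/117) = sin²(π/117) ⇒ √(1−ρ_J²) = sin(π/117) = 0.0268480.
[ω*] 2 ÷ (1 + 0.0268480) = 2 ÷ 1.0268480 = 1.947708.
Hence ρ(B_{ω*}) = 1.947708 − 1 = 0.947708.

ρ_SOR = 0.947708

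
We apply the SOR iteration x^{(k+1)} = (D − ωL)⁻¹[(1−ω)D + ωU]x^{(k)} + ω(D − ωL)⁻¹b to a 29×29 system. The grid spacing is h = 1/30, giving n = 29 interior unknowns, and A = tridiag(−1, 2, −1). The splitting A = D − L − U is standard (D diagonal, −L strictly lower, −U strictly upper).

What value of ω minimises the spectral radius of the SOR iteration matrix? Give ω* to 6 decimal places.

B_J for the 29×29 system has eigenvalues cos(kπ/30); ρ_J = cos(π/30) = 0.994522.
√(1−ρ_J²) simplifies to sin(π/30) = 0.1045285.
Then 2/(1+√(1−ρ_J²)) = 2/(1+0.1045285); ω* = 2/1.1045285 = 1.810727.
Hence ρ(B_{ω*}) = 1.810727 − 1 = 0.810727.

ω* = 1.810727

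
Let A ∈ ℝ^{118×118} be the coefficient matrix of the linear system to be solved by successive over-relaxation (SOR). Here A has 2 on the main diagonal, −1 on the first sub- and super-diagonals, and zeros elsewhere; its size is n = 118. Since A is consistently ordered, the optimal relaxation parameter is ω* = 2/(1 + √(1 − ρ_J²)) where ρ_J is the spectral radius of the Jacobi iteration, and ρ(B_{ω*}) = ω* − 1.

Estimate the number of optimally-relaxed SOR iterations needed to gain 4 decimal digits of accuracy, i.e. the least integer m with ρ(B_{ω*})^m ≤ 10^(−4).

[ρ_J] n=118: ρ(B_J) = cos(π/(n+1)) = cos(π/119) = 0.9996515.
√(1−ρ_J²) simplifies to sin(π/119) = 0.0263969.
So ω* = 2/1.0263969 = 1.9485640 (Young).
ρ(B_{ω*}) = ω*−1 = 0.9485640
(0.9485640)^m ≤ 10^{−4}  ⇒  m·ln(0.9485640) ≤ −4·ln10  ⇒  m ≥ 174.418  ⇒  m = 175

m = 175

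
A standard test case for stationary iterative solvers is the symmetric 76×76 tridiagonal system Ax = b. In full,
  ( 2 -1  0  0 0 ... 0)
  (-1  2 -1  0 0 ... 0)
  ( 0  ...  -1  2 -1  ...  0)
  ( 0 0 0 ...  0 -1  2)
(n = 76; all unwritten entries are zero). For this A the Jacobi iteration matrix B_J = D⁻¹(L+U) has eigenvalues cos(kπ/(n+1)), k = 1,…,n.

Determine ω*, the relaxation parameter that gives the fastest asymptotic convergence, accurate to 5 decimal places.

ω* = 1.92162

B_J for the 76×76 system has eigenvalues cos(kπ/77); ρ_J = cos(π/77) = 0.99917.
1 − cos²(π/77) = sin²(π/77) ⇒ √(1−ρ_J²) = sin(π/77) = 0.040789.
So ω* = 2/1.040789 = 1.92162 (Young).
ρ_SOR = ω* − 1 ≈ 0.92162.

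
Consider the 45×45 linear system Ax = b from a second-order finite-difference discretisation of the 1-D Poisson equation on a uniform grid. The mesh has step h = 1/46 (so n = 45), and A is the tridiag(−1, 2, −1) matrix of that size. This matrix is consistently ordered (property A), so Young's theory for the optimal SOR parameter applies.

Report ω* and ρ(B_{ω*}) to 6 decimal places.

ρ_J = max_k |cos(kπ/46)| = cos(π/46) = 0.997669
root = sin(π/46) = 0.0682424  (since 1−cos² = sin²).
ω* = 2/(1 + 0.0682424) = 2/1.0682424 = 1.872234.
[ρ_SOR] ω* − 1 = 0.872234.

ω* = 1.872234, ρ_SOR = 0.872234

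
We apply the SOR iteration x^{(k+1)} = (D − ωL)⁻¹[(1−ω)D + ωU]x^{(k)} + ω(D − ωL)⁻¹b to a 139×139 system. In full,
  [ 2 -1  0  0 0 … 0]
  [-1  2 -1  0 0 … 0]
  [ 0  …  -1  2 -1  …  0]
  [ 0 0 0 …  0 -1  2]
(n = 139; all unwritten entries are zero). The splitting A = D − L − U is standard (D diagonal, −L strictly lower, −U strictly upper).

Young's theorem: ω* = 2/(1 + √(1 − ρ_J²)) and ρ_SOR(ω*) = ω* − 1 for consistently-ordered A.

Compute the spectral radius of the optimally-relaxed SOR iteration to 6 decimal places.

B_J for the 139×139 system has eigenvalues cos(kπ/140); ρ_J = cos(π/140) = 0.999748.
1 − cos²(π/140) = sin²(π/140) ⇒ √(1−ρ_J²) = sin(π/140) = 0.0224381.
[ω*] 2 ÷ (1 + 0.0224381) = 2 ÷ 1.0224381 = 1.956109.
Hence ρ(B_{ω*}) = 1.956109 − 1 = 0.956109.

ρ_SOR = 0.956109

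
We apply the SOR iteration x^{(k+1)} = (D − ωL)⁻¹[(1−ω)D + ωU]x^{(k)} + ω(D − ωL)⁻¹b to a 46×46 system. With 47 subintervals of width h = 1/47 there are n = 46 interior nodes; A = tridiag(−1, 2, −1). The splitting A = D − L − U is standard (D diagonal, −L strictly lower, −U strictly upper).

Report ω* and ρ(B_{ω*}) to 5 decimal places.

With n=46, ρ(Jacobi) = cos(π/47) = 0.99777.
root = sin(π/47) = 0.066793  (since 1−cos² = sin²).
[ω*] 2 ÷ (1 + 0.066793) = 2 ÷ 1.066793 = 1.87478.
At ω = 1.87478 every |λ(B_ω)| = ω−1, so ρ_SOR = 0.87478.

ω* = 1.87478, ρ_SOR = 0.87478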